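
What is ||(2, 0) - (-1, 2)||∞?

max(|x_i - y_i|) = max(|2 - (-1)|, |0 - 2|) = max(3, 2) = 3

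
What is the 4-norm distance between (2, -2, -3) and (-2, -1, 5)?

(Σ|x_i - y_i|^4)^(1/4) = (|2 - (-2)|^4 + |-2 - (-1)|^4 + |-3 - 5|^4)^(1/4)
= (4^4 + 1^4 + 8^4)^(1/4) = (256 + 1 + 4096)^(1/4) = (4353)^(1/4) ≈ 8.1226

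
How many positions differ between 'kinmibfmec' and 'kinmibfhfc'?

Differing positions: 8, 9. Hamming distance = 2.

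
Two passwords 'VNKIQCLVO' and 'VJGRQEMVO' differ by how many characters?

Differing positions: 2, 3, 4, 6, 7. Hamming distance = 5.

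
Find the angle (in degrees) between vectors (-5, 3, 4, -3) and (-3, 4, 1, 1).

With u = (-5, 3, 4, -3), v = (-3, 4, 1, 1):
u·v = (-5)·(-3) + 3·4 + 4·1 + (-3)·1 = 15 + 12 + 4 + (-3) = 28.
|u| = √((-5)² + 3² + 4² + (-3)²) = √59, |v| = √((-3)² + 4² + 1² + 1²) = √27, so |u||v| = √(59·27) = √1593.
cos θ = (u·v)/(|u||v|) = 28/√1593 ≈ 0.701536
θ = arccos(0.701536) ≈ 45.45°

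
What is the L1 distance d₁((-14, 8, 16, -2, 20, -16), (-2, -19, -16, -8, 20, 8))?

Σ|x_i - y_i| = |-14 - (-2)| + |8 - (-19)| + |16 - (-16)| + |-2 - (-8)| + |20 - 20| + |-16 - 8| = 12 + 27 + 32 + 6 + 0 + 24 = 101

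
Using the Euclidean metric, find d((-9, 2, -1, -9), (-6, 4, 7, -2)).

√(Σ(x_i - y_i)²) = √((-9 - (-6))² + (2 - 4)² + (-1 - 7)² + (-9 - (-2))²)
= √((-3)² + (-2)² + (-8)² + (-7)²) = √(9 + 4 + 64 + 49) = √126 ≈ 11.225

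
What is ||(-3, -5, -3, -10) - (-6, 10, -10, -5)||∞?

max(|x_i - y_i|) = max(|-3 - (-6)|, |-5 - 10|, |-3 - (-10)|, |-10 - (-5)|) = max(3, 15, 7, 5) = 15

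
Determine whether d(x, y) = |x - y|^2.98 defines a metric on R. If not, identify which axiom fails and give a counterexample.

No. d(x,y) = |x-y|^2.98 fails the triangle inequality since p = 2.98 > 1. Counterexample: x = -4, y = -1, z = 11. d(x,z) = |-4 - 11|^2.98 = 15^2.98 ≈ 3197.0686, but d(x,y) + d(y,z) = 3^2.98 + 12^2.98 ≈ 26.4132 + 1644.2207 = 1670.6339. Since 3197.0686 > 1670.6339, the triangle inequality is violated.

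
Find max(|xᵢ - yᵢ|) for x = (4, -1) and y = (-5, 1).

max(|x_i - y_i|) = max(|4 - (-5)|, |-1 - 1|) = max(9, 2) = 9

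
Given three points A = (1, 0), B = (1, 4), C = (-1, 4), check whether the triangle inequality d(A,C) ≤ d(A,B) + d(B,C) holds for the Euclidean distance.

d(A,B) = √(0² + 4²) = √16 = 4, d(B,C) = √(2² + 0²) = √4 = 2, d(A,C) = √(2² + 4²) = √20 ≈ 4.4721.
d(A,C) ≈ 4.4721 ≤ 4 + 2 = 6. Triangle inequality is satisfied.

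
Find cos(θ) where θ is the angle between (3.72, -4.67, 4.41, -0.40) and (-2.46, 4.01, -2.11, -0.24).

With u = (3.72, -4.67, 4.41, -0.40), v = (-2.46, 4.01, -2.11, -0.24):
u·v = 3.72·(-2.46) + (-4.67)·4.01 + 4.41·(-2.11) + (-0.4)·(-0.24) = (-9.1512) + (-18.7267) + (-9.3051) + 0.096 = -37.087.
|u| = √(3.72² + (-4.67)² + 4.41² + (-0.4)²) = √(13.8384 + 21.8089 + 19.4481 + 0.16) = √55.2554, |v| = √((-2.46)² + 4.01² + (-2.11)² + (-0.24)²) = √(6.0516 + 16.0801 + 4.4521 + 0.0576) = √26.6414.
cos θ = (u·v)/(|u||v|) = -37.087/(√55.2554·√26.6414) ≈ -0.9666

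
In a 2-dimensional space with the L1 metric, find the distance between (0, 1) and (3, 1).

Σ|x_i - y_i| = |0 - 3| + |1 - 1| = 3 + 0 = 3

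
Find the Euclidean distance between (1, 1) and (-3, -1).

√(Σ(x_i - y_i)²) = √((1 - (-3))² + (1 - (-1))²)
= √(4² + 2²) = √(16 + 4) = √20 ≈ 4.4721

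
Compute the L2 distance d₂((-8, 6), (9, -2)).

√(Σ(x_i - y_i)²) = √((-8 - 9)² + (6 - (-2))²)
= √((-17)² + 8²) = √(289 + 64) = √353 ≈ 18.7883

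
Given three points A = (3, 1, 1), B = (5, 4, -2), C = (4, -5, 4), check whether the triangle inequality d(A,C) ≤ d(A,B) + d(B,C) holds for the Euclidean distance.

d(A,B) = √(2² + 3² + 3²) = √22 ≈ 4.6904, d(B,C) = √(1² + 9² + 6²) = √118 ≈ 10.8628, d(A,C) = √(1² + 6² + 3²) = √46 ≈ 6.7823.
d(A,C) ≈ 6.7823 ≤ 4.6904 + 10.8628 = 15.5532. Triangle inequality is satisfied.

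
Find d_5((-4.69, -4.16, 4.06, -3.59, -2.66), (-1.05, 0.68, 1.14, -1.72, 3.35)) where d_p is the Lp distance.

(Σ|x_i - y_i|^5)^(1/5) = (|-4.69 - (-1.05)|^5 + |-4.16 - 0.68|^5 + |4.06 - 1.14|^5 + |-3.59 - (-1.72)|^5 + |-2.66 - 3.35|^5)^(1/5)
= (3.64^5 + 4.84^5 + 2.92^5 + 1.87^5 + 6.01^5)^(1/5) ≈ (639.0089 + 2655.9923 + 212.2825 + 22.8669 + 7841.0164)^(1/5) = (11371.167)^(1/5) ≈ 6.4738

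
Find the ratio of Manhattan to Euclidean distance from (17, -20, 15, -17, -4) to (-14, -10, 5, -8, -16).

L1 = |17 - (-14)| + |-20 - (-10)| + |15 - 5| + |-17 - (-8)| + |-4 - (-16)| = 31 + 10 + 10 + 9 + 12 = 72
L2 = √(31² + 10² + 10² + 9² + 12²) = √1386 ≈ 37.229
L1 ≥ L2 always (equality iff movement is along one axis); L1 > L2 here.
Ratio L1/L2 = 72/√1386 ≈ 1.934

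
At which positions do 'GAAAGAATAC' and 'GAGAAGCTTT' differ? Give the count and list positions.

Differing positions: 3, 5, 6, 7, 9, 10. Hamming distance = 6.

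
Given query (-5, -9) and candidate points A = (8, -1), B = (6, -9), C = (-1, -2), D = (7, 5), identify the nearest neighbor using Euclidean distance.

Distances: d(A) ≈ 15.2643, d(B) = 11, d(C) ≈ 8.0623, d(D) ≈ 18.4391. Nearest: C = (-1, -2) with distance 8.0623.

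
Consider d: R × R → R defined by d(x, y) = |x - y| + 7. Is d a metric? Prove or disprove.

No. d fails identity of indiscernibles (specifically d(x,x) = 0): d(1, 1) = |1 - 1| + 7 = 0 + 7 = 7 ≠ 0.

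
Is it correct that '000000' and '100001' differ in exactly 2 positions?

Differing positions: 1, 6. Hamming distance = 2, so the claim is true.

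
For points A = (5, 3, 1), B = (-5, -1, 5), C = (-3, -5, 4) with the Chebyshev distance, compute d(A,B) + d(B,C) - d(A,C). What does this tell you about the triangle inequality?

d(A,B) = max(10, 4, 4) = 10, d(B,C) = max(2, 4, 1) = 4, d(A,C) = max(8, 8, 3) = 8.
d(A,B) + d(B,C) - d(A,C) = 10 + 4 - 8 = 14 - 8 = 6. This is ≥ 0, so the triangle inequality holds for these points.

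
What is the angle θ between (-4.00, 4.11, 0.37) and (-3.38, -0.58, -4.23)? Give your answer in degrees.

With u = (-4.00, 4.11, 0.37), v = (-3.38, -0.58, -4.23):
u·v = (-4)·(-3.38) + 4.11·(-0.58) + 0.37·(-4.23) = 13.52 + (-2.3838) + (-1.5651) = 9.5711.
|u| = √((-4)² + 4.11² + 0.37²) = √(16 + 16.8921 + 0.1369) = √33.029, |v| = √((-3.38)² + (-0.58)² + (-4.23)²) = √(11.4244 + 0.3364 + 17.8929) = √29.6537.
cos θ = (u·v)/(|u||v|) = 9.5711/(√33.029·√29.6537) ≈ 0.305826
θ = arccos(0.305826) ≈ 72.19°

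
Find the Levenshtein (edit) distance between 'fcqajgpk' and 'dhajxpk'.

Let D[i][j] be the edit distance between the first i characters of 'fcqajgpk' and the first j characters of 'dhajxpk', with D[i][0] = i, D[0][j] = j, and D[i][j] = D[i-1][j-1] if the characters match, else 1 + min(D[i-1][j], D[i][j-1], D[i-1][j-1]). Filling the table (rows: prefixes of 'fcqajgpk', columns: prefixes of 'dhajxpk'):
     ε  d  h  a  j  x  p  k
  ε  0  1  2  3  4  5  6  7
  f  1  1  2  3  4  5  6  7
  c  2  2  2  3  4  5  6  7
  q  3  3  3  3  4  5  6  7
  a  4  4  4  3  4  5  6  7
  j  5  5  5  4  3  4  5  6
  g  6  6  6  5  4  4  5  6
  p  7  7  7  6  5  5  4  5
  k  8  8  8  7  6  6  5  4
The bottom-right entry gives D[8][7] = 4, so no sequence of fewer than 4 edits works. Backtracking through the table gives one optimal edit sequence (4 edits):
  fcqajgpk → cqajgpk (del f @1)
  cqajgpk → dqajgpk (sub c→d @1)
  dqajgpk → dhajgpk (sub q→h @2)
  dhajgpk → dhajxpk (sub g→x @5)
Edit distance = 4.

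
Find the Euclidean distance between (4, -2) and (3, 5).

√(Σ(x_i - y_i)²) = √((4 - 3)² + (-2 - 5)²)
= √(1² + (-7)²) = √(1 + 49) = √50 ≈ 7.0711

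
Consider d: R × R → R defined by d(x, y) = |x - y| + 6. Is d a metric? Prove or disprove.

No. d fails identity of indiscernibles (specifically d(x,x) = 0): d(-4, -4) = |-4 - (-4)| + 6 = 0 + 6 = 6 ≠ 0.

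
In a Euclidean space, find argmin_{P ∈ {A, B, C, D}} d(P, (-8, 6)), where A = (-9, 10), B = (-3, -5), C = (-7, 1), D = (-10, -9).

Distances: d(A) ≈ 4.1231, d(B) ≈ 12.083, d(C) ≈ 5.099, d(D) ≈ 15.1327. Nearest: A = (-9, 10) with distance 4.1231.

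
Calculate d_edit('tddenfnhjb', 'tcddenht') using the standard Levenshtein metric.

Let D[i][j] be the edit distance between the first i characters of 'tddenfnhjb' and the first j characters of 'tcddenht', with D[i][0] = i, D[0][j] = j, and D[i][j] = D[i-1][j-1] if the characters match, else 1 + min(D[i-1][j], D[i][j-1], D[i-1][j-1]). Filling the table (rows: prefixes of 'tddenfnhjb', columns: prefixes of 'tcddenht'):
     ε  t  c  d  d  e  n  h  t
  ε  0  1  2  3  4  5  6  7  8
  t  1  0  1  2  3  4  5  6  7
  d  2  1  1  1  2  3  4  5  6
  d  3  2  2  1  1  2  3  4  5
  e  4  3  3  2  2  1  2  3  4
  n  5  4  4  3  3  2  1  2  3
  f  6  5  5  4  4  3  2  2  3
  n  7  6  6  5  5  4  3  3  3
  h  8  7  7  6  6  5  4  3  4
  j  9  8  8  7  7  6  5  4  4
  b 10  9  9  8  8  7  6  5  5
The bottom-right entry gives D[10][8] = 5, so no sequence of fewer than 5 edits works. Backtracking through the table gives one optimal edit sequence (5 edits):
  tddenfnhjb → tcddenfnhjb (ins c @2)
  tcddenfnhjb → tcddefnhjb (del n @6)
  tcddefnhjb → tcddenhjb (del f @6)
  tcddenhjb → tcddenhb (del j @8)
  tcddenhb → tcddenht (sub b→t @8)
Edit distance = 5.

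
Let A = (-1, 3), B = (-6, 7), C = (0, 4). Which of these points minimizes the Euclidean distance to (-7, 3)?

Distances: d(A) = 6, d(B) ≈ 4.1231, d(C) ≈ 7.0711. Nearest: B = (-6, 7) with distance 4.1231.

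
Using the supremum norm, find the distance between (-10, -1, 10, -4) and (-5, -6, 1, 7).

max(|x_i - y_i|) = max(|-10 - (-5)|, |-1 - (-6)|, |10 - 1|, |-4 - 7|) = max(5, 5, 9, 11) = 11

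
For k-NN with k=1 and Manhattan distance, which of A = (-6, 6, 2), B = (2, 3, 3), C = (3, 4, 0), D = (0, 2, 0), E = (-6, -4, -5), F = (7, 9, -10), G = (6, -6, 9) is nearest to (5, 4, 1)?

Distances: d(A) = 14, d(B) = 6, d(C) = 3, d(D) = 8, d(E) = 25, d(F) = 18, d(G) = 19. Nearest: C = (3, 4, 0) with distance 3.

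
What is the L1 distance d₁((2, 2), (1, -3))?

Σ|x_i - y_i| = |2 - 1| + |2 - (-3)| = 1 + 5 = 6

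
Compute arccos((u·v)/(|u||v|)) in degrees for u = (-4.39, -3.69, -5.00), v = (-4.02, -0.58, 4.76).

With u = (-4.39, -3.69, -5.00), v = (-4.02, -0.58, 4.76):
u·v = (-4.39)·(-4.02) + (-3.69)·(-0.58) + (-5)·4.76 = 17.6478 + 2.1402 + (-23.8) = -4.012.
|u| = √((-4.39)² + (-3.69)² + (-5)²) = √(19.2721 + 13.6161 + 25) = √57.8882, |v| = √((-4.02)² + (-0.58)² + 4.76²) = √(16.1604 + 0.3364 + 22.6576) = √39.1544.
cos θ = (u·v)/(|u||v|) = -4.012/(√57.8882·√39.1544) ≈ -0.084271
θ = arccos(-0.084271) ≈ 94.83°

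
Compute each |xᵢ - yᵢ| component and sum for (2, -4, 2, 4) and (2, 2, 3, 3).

Σ|x_i - y_i| = |2 - 2| + |-4 - 2| + |2 - 3| + |4 - 3| = 0 + 6 + 1 + 1 = 8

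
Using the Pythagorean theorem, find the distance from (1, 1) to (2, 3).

√(Σ(x_i - y_i)²) = √((1 - 2)² + (1 - 3)²)
= √((-1)² + (-2)²) = √(1 + 4) = √5 ≈ 2.2361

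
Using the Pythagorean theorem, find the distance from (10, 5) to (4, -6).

√(Σ(x_i - y_i)²) = √((10 - 4)² + (5 - (-6))²)
= √(6² + 11²) = √(36 + 121) = √157 ≈ 12.53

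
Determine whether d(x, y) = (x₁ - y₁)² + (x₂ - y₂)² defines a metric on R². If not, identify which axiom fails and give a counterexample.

No. The squared Euclidean distance fails the triangle inequality. Counterexample: x = (0, 0), y = (5, 4), z = (10, 8). d(x,z) = 10² + 8² = 164, but d(x,y) + d(y,z) = (5² + 4²) + (5² + 4²) = 41 + 41 = 82. Since 164 > 82, the triangle inequality is violated. (Note: √d, the ordinary Euclidean distance, IS a metric.)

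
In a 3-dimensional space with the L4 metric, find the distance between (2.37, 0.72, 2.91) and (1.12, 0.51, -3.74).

(Σ|x_i - y_i|^4)^(1/4) = (|2.37 - 1.12|^4 + |0.72 - 0.51|^4 + |2.91 - (-3.74)|^4)^(1/4)
= (1.25^4 + 0.21^4 + 6.65^4)^(1/4) ≈ (2.4414 + 0.0019 + 1955.6295)^(1/4) = (1958.0728)^(1/4) ≈ 6.6521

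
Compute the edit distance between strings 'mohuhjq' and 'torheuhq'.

Let D[i][j] be the edit distance between the first i characters of 'mohuhjq' and the first j characters of 'torheuhq', with D[i][0] = i, D[0][j] = j, and D[i][j] = D[i-1][j-1] if the characters match, else 1 + min(D[i-1][j], D[i][j-1], D[i-1][j-1]). Filling the table (rows: prefixes of 'mohuhjq', columns: prefixes of 'torheuhq'):
     ε  t  o  r  h  e  u  h  q
  ε  0  1  2  3  4  5  6  7  8
  m  1  1  2  3  4  5  6  7  8
  o  2  2  1  2  3  4  5  6  7
  h  3  3  2  2  2  3  4  5  6
  u  4  4  3  3  3  3  3  4  5
  h  5  5  4  4  3  4  4  3  4
  j  6  6  5  5  4  4  5  4  4
  q  7  7  6  6  5  5  5  5  4
The bottom-right entry gives D[7][8] = 4, so no sequence of fewer than 4 edits works. Backtracking through the table gives one optimal edit sequence (4 edits):
  mohuhjq → tohuhjq (sub m→t @1)
  tohuhjq → torhuhjq (ins r @3)
  torhuhjq → torheuhjq (ins e @5)
  torheuhjq → torheuhq (del j @8)
Edit distance = 4.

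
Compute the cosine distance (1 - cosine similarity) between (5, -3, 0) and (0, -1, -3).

With u = (5, -3, 0), v = (0, -1, -3):
u·v = 5·0 + (-3)·(-1) + 0·(-3) = 0 + 3 + 0 = 3.
|u| = √(5² + (-3)² + 0²) = √34, |v| = √(0² + (-1)² + (-3)²) = √10, so |u||v| = √(34·10) = √340.
cos θ = (u·v)/(|u||v|) = 3/√340 ≈ 0.1627
Cosine distance = 1 - cos θ ≈ 1 - 0.1627 = 0.8373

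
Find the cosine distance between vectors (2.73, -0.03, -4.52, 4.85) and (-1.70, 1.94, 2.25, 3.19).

With u = (2.73, -0.03, -4.52, 4.85), v = (-1.70, 1.94, 2.25, 3.19):
u·v = 2.73·(-1.7) + (-0.03)·1.94 + (-4.52)·2.25 + 4.85·3.19 = (-4.641) + (-0.0582) + (-10.17) + 15.4715 = 0.6023.
|u| = √(2.73² + (-0.03)² + (-4.52)² + 4.85²) = √(7.4529 + 0.0009 + 20.4304 + 23.5225) = √51.4067, |v| = √((-1.7)² + 1.94² + 2.25² + 3.19²) = √(2.89 + 3.7636 + 5.0625 + 10.1761) = √21.8922.
cos θ = (u·v)/(|u||v|) = 0.6023/(√51.4067·√21.8922) ≈ 0.018
Cosine distance = 1 - cos θ ≈ 1 - 0.018 = 0.982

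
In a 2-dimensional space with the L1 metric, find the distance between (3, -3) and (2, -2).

Σ|x_i - y_i| = |3 - 2| + |-3 - (-2)| = 1 + 1 = 2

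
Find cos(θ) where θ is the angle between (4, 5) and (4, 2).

With u = (4, 5), v = (4, 2):
u·v = 4·4 + 5·2 = 16 + 10 = 26.
|u| = √(4² + 5²) = √41, |v| = √(4² + 2²) = √20, so |u||v| = √(41·20) = √820.
cos θ = (u·v)/(|u||v|) = 26/√820 ≈ 0.908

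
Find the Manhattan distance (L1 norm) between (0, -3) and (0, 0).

Σ|x_i - y_i| = |0 - 0| + |-3 - 0| = 0 + 3 = 3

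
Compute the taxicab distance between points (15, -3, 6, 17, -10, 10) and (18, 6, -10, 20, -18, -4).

Σ|x_i - y_i| = |15 - 18| + |-3 - 6| + |6 - (-10)| + |17 - 20| + |-10 - (-18)| + |10 - (-4)| = 3 + 9 + 16 + 3 + 8 + 14 = 53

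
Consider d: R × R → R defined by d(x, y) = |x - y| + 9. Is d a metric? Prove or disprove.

No. d fails identity of indiscernibles (specifically d(x,x) = 0): d(4, 4) = |4 - 4| + 9 = 0 + 9 = 9 ≠ 0.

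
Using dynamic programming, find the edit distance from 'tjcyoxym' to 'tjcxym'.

Let D[i][j] be the edit distance between the first i characters of 'tjcyoxym' and the first j characters of 'tjcxym', with D[i][0] = i, D[0][j] = j, and D[i][j] = D[i-1][j-1] if the characters match, else 1 + min(D[i-1][j], D[i][j-1], D[i-1][j-1]). Filling the table (rows: prefixes of 'tjcyoxym', columns: prefixes of 'tjcxym'):
     ε  t  j  c  x  y  m
  ε  0  1  2  3  4  5  6
  t  1  0  1  2  3  4  5
  j  2  1  0  1  2  3  4
  c  3  2  1  0  1  2  3
  y  4  3  2  1  1  1  2
  o  5  4  3  2  2  2  2
  x  6  5  4  3  2  3  3
  y  7  6  5  4  3  2  3
  m  8  7  6  5  4  3  2
The bottom-right entry gives D[8][6] = 2, so no sequence of fewer than 2 edits works. Backtracking through the table gives one optimal edit sequence (2 edits):
  tjcyoxym → tjcoxym (del y @4)
  tjcoxym → tjcxym (del o @4)
Edit distance = 2.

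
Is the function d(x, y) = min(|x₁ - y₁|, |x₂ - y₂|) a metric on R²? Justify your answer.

No. d fails identity of indiscernibles: take x = (2, 0) and y = (2, 9). Then d(x,y) = min(|2 - 2|, |0 - 9|) = min(0, 9) = 0, yet x ≠ y.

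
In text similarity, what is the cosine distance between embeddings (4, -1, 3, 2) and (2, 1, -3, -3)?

With u = (4, -1, 3, 2), v = (2, 1, -3, -3):
u·v = 4·2 + (-1)·1 + 3·(-3) + 2·(-3) = 8 + (-1) + (-9) + (-6) = -8.
|u| = √(4² + (-1)² + 3² + 2²) = √30, |v| = √(2² + 1² + (-3)² + (-3)²) = √23, so |u||v| = √(30·23) = √690.
cos θ = (u·v)/(|u||v|) = -8/√690 ≈ -0.3046
Cosine distance = 1 - cos θ ≈ 1 - (-0.3046) = 1.3046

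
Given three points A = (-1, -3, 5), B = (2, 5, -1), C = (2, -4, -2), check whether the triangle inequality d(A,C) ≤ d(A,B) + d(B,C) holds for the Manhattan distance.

d(A,B) = 3 + 8 + 6 = 17, d(B,C) = 0 + 9 + 1 = 10, d(A,C) = 3 + 1 + 7 = 11.
d(A,C) = 11 ≤ 17 + 10 = 27. Triangle inequality is satisfied.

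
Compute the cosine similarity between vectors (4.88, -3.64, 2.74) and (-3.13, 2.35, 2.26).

With u = (4.88, -3.64, 2.74), v = (-3.13, 2.35, 2.26):
u·v = 4.88·(-3.13) + (-3.64)·2.35 + 2.74·2.26 = (-15.2744) + (-8.554) + 6.1924 = -17.636.
|u| = √(4.88² + (-3.64)² + 2.74²) = √(23.8144 + 13.2496 + 7.5076) = √44.5716, |v| = √((-3.13)² + 2.35² + 2.26²) = √(9.7969 + 5.5225 + 5.1076) = √20.427.
cos θ = (u·v)/(|u||v|) = -17.636/(√44.5716·√20.427) ≈ -0.5845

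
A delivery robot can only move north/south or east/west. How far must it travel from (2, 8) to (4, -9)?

Σ|x_i - y_i| = |2 - 4| + |8 - (-9)| = 2 + 17 = 19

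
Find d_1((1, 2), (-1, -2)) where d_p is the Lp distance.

Σ|x_i - y_i| = |1 - (-1)| + |2 - (-2)| = 2 + 4 = 6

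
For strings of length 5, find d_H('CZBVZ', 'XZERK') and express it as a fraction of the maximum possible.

Differing positions: 1, 3, 4, 5. Hamming distance = 4. The maximum possible Hamming distance for length-5 strings is 5, so d_H/5 = 4/5 = 0.8.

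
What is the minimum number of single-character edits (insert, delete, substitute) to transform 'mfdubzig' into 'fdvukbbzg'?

Let D[i][j] be the edit distance between the first i characters of 'mfdubzig' and the first j characters of 'fdvukbbzg', with D[i][0] = i, D[0][j] = j, and D[i][j] = D[i-1][j-1] if the characters match, else 1 + min(D[i-1][j], D[i][j-1], D[i-1][j-1]). Filling the table (rows: prefixes of 'mfdubzig', columns: prefixes of 'fdvukbbzg'):
     ε  f  d  v  u  k  b  b  z  g
  ε  0  1  2  3  4  5  6  7  8  9
  m  1  1  2  3  4  5  6  7  8  9
  f  2  1  2  3  4  5  6  7  8  9
  d  3  2  1  2  3  4  5  6  7  8
  u  4  3  2  2  2  3  4  5  6  7
  b  5  4  3  3  3  3  3  4  5  6
  z  6  5  4  4  4  4  4  4  4  5
  i  7  6  5  5  5  5  5  5  5  5
  g  8  7  6  6  6  6  6  6  6  5
The bottom-right entry gives D[8][9] = 5, so no sequence of fewer than 5 edits works. Backtracking through the table gives one optimal edit sequence (5 edits):
  mfdubzig → fdubzig (del m @1)
  fdubzig → fdvubzig (ins v @3)
  fdvubzig → fdvukbzig (ins k @5)
  fdvukbzig → fdvukbbig (sub z→b @7)
  fdvukbbig → fdvukbbzg (sub i→z @8)
Edit distance = 5.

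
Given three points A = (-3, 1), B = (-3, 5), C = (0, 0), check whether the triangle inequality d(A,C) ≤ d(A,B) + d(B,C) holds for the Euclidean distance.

d(A,B) = √(0² + 4²) = √16 = 4, d(B,C) = √(3² + 5²) = √34 ≈ 5.831, d(A,C) = √(3² + 1²) = √10 ≈ 3.1623.
d(A,C) ≈ 3.1623 ≤ 4 + 5.831 = 9.831. Triangle inequality is satisfied.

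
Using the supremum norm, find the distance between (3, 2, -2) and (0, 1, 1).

max(|x_i - y_i|) = max(|3 - 0|, |2 - 1|, |-2 - 1|) = max(3, 1, 3) = 3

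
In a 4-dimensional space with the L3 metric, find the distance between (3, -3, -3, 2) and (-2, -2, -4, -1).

(Σ|x_i - y_i|^3)^(1/3) = (|3 - (-2)|^3 + |-3 - (-2)|^3 + |-3 - (-4)|^3 + |2 - (-1)|^3)^(1/3)
= (5^3 + 1^3 + 1^3 + 3^3)^(1/3) = (125 + 1 + 1 + 27)^(1/3) = (154)^(1/3) ≈ 5.3601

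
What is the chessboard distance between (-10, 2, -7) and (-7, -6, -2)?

max(|x_i - y_i|) = max(|-10 - (-7)|, |2 - (-6)|, |-7 - (-2)|) = max(3, 8, 5) = 8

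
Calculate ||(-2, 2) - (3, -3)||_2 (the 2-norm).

(Σ|x_i - y_i|^2)^(1/2) = (|-2 - 3|^2 + |2 - (-3)|^2)^(1/2)
= (5^2 + 5^2)^(1/2) = (25 + 25)^(1/2) = (50)^(1/2) ≈ 7.0711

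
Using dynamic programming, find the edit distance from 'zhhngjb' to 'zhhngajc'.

Let D[i][j] be the edit distance between the first i characters of 'zhhngjb' and the first j characters of 'zhhngajc', with D[i][0] = i, D[0][j] = j, and D[i][j] = D[i-1][j-1] if the characters match, else 1 + min(D[i-1][j], D[i][j-1], D[i-1][j-1]). Filling the table (rows: prefixes of 'zhhngjb', columns: prefixes of 'zhhngajc'):
     ε  z  h  h  n  g  a  j  c
  ε  0  1  2  3  4  5  6  7  8
  z  1  0  1  2  3  4  5  6  7
  h  2  1  0  1  2  3  4  5  6
  h  3  2  1  0  1  2  3  4  5
  n  4  3  2  1  0  1  2  3  4
  g  5  4  3  2  1  0  1  2  3
  j  6  5  4  3  2  1  1  1  2
  b  7  6  5  4  3  2  2  2  2
The bottom-right entry gives D[7][8] = 2, so no sequence of fewer than 2 edits works. Backtracking through the table gives one optimal edit sequence (2 edits):
  zhhngjb → zhhngajb (ins a @6)
  zhhngajb → zhhngajc (sub b→c @8)
Edit distance = 2.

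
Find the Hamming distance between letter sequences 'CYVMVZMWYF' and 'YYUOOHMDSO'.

Differing positions: 1, 3, 4, 5, 6, 8, 9, 10. Hamming distance = 8.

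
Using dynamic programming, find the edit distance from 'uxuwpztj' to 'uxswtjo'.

Let D[i][j] be the edit distance between the first i characters of 'uxuwpztj' and the first j characters of 'uxswtjo', with D[i][0] = i, D[0][j] = j, and D[i][j] = D[i-1][j-1] if the characters match, else 1 + min(D[i-1][j], D[i][j-1], D[i-1][j-1]). Filling the table (rows: prefixes of 'uxuwpztj', columns: prefixes of 'uxswtjo'):
     ε  u  x  s  w  t  j  o
  ε  0  1  2  3  4  5  6  7
  u  1  0  1  2  3  4  5  6
  x  2  1  0  1  2  3  4  5
  u  3  2  1  1  2  3  4  5
  w  4  3  2  2  1  2  3  4
  p  5  4  3  3  2  2  3  4
  z  6  5  4  4  3  3  3  4
  t  7  6  5  5  4  3  4  4
  j  8  7  6  6  5  4  3  4
The bottom-right entry gives D[8][7] = 4, so no sequence of fewer than 4 edits works. Backtracking through the table gives one optimal edit sequence (4 edits):
  uxuwpztj → uxswpztj (sub u→s @3)
  uxswpztj → uxswztj (del p @5)
  uxswztj → uxswtj (del z @5)
  uxswtj → uxswtjo (ins o @7)
Edit distance = 4.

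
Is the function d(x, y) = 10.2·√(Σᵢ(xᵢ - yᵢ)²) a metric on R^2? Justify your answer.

Yes. The L2 (Euclidean) norm induces a metric on R^2, and multiplying a metric by a positive constant 10.2 > 0 preserves all four axioms: non-negativity (10.2·||x-y|| ≥ 0), identity (10.2·||x-y|| = 0 ⟺ ||x-y|| = 0 ⟺ x = y), symmetry (||x-y|| = ||y-x||), and the triangle inequality (10.2·||x-z|| ≤ 10.2·||x-y|| + 10.2·||y-z||). So d is a metric.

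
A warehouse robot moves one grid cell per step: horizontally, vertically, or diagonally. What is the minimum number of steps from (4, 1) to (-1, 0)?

max(|x_i - y_i|) = max(|4 - (-1)|, |1 - 0|) = max(5, 1) = 5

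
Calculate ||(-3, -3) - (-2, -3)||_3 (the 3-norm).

(Σ|x_i - y_i|^3)^(1/3) = (|-3 - (-2)|^3 + |-3 - (-3)|^3)^(1/3)
= (1^3 + 0^3)^(1/3) = (1 + 0)^(1/3) = (1)^(1/3) = 1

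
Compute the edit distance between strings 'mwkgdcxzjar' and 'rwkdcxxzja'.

Let D[i][j] be the edit distance between the first i characters of 'mwkgdcxzjar' and the first j characters of 'rwkdcxxzja', with D[i][0] = i, D[0][j] = j, and D[i][j] = D[i-1][j-1] if the characters match, else 1 + min(D[i-1][j], D[i][j-1], D[i-1][j-1]). Filling the table (rows: prefixes of 'mwkgdcxzjar', columns: prefixes of 'rwkdcxxzja'):
     ε  r  w  k  d  c  x  x  z  j  a
  ε  0  1  2  3  4  5  6  7  8  9 10
  m  1  1  2  3  4  5  6  7  8  9 10
  w  2  2  1  2  3  4  5  6  7  8  9
  k  3  3  2  1  2  3  4  5  6  7  8
  g  4  4  3  2  2  3  4  5  6  7  8
  d  5  5  4  3  2  3  4  5  6  7  8
  c  6  6  5  4  3  2  3  4  5  6  7
  x  7  7  6  5  4  3  2  3  4  5  6
  z  8  8  7  6  5  4  3  3  3  4  5
  j  9  9  8  7  6  5  4  4  4  3  4
  a 10 10  9  8  7  6  5  5  5  4  3
  r 11 10 10  9  8  7  6  6  6  5  4
The bottom-right entry gives D[11][10] = 4, so no sequence of fewer than 4 edits works. Backtracking through the table gives one optimal edit sequence (4 edits):
  mwkgdcxzjar → rwkgdcxzjar (sub m→r @1)
  rwkgdcxzjar → rwkdcxzjar (del g @4)
  rwkdcxzjar → rwkdcxxzjar (ins x @6)
  rwkdcxxzjar → rwkdcxxzja (del r @11)
Edit distance = 4.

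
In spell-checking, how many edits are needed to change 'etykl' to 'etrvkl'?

Let D[i][j] be the edit distance between the first i characters of 'etykl' and the first j characters of 'etrvkl', with D[i][0] = i, D[0][j] = j, and D[i][j] = D[i-1][j-1] if the characters match, else 1 + min(D[i-1][j], D[i][j-1], D[i-1][j-1]). Filling the table (rows: prefixes of 'etykl', columns: prefixes of 'etrvkl'):
     ε  e  t  r  v  k  l
  ε  0  1  2  3  4  5  6
  e  1  0  1  2  3  4  5
  t  2  1  0  1  2  3  4
  y  3  2  1  1  2  3  4
  k  4  3  2  2  2  2  3
  l  5  4  3  3  3  3  2
The bottom-right entry gives D[5][6] = 2, so no sequence of fewer than 2 edits works. Backtracking through the table gives one optimal edit sequence (2 edits):
  etykl → etrykl (ins r @3)
  etrykl → etrvkl (sub y→v @4)
Edit distance = 2.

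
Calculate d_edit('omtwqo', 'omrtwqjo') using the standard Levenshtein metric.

Let D[i][j] be the edit distance between the first i characters of 'omtwqo' and the first j characters of 'omrtwqjo', with D[i][0] = i, D[0][j] = j, and D[i][j] = D[i-1][j-1] if the characters match, else 1 + min(D[i-1][j], D[i][j-1], D[i-1][j-1]). Filling the table (rows: prefixes of 'omtwqo', columns: prefixes of 'omrtwqjo'):
     ε  o  m  r  t  w  q  j  o
  ε  0  1  2  3  4  5  6  7  8
  o  1  0  1  2  3  4  5  6  7
  m  2  1  0  1  2  3  4  5  6
  t  3  2  1  1  1  2  3  4  5
  w  4  3  2  2  2  1  2  3  4
  q  5  4  3  3  3  2  1  2  3
  o  6  5  4  4  4  3  2  2  2
The bottom-right entry gives D[6][8] = 2, so no sequence of fewer than 2 edits works. Backtracking through the table gives one optimal edit sequence (2 edits):
  omtwqo → omrtwqo (ins r @3)
  omrtwqo → omrtwqjo (ins j @7)
Edit distance = 2.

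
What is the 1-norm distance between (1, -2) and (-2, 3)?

Σ|x_i - y_i| = |1 - (-2)| + |-2 - 3| = 3 + 5 = 8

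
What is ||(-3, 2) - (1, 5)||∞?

max(|x_i - y_i|) = max(|-3 - 1|, |2 - 5|) = max(4, 3) = 4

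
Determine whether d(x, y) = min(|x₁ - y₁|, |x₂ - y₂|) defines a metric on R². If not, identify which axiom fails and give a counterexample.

No. d fails identity of indiscernibles: take x = (2, 0) and y = (2, 7). Then d(x,y) = min(|2 - 2|, |0 - 7|) = min(0, 7) = 0, yet x ≠ y.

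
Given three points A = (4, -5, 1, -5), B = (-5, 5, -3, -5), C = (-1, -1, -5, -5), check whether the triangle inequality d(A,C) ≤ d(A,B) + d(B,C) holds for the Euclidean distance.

d(A,B) = √(9² + 10² + 4² + 0²) = √197 ≈ 14.0357, d(B,C) = √(4² + 6² + 2² + 0²) = √56 ≈ 7.4833, d(A,C) = √(5² + 4² + 6² + 0²) = √77 ≈ 8.775.
d(A,C) ≈ 8.775 ≤ 14.0357 + 7.4833 = 21.519. Triangle inequality is satisfied.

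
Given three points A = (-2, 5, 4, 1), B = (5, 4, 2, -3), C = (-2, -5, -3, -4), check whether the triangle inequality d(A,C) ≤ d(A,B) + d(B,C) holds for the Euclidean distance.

d(A,B) = √(7² + 1² + 2² + 4²) = √70 ≈ 8.3666, d(B,C) = √(7² + 9² + 5² + 1²) = √156 ≈ 12.49, d(A,C) = √(0² + 10² + 7² + 5²) = √174 ≈ 13.1909.
d(A,C) ≈ 13.1909 ≤ 8.3666 + 12.49 = 20.8566. Triangle inequality is satisfied.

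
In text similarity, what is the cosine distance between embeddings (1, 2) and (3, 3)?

With u = (1, 2), v = (3, 3):
u·v = 1·3 + 2·3 = 3 + 6 = 9.
|u| = √(1² + 2²) = √5, |v| = √(3² + 3²) = √18, so |u||v| = √(5·18) = √90.
cos θ = (u·v)/(|u||v|) = 9/√90 ≈ 0.9487
Cosine distance = 1 - cos θ ≈ 1 - 0.9487 = 0.0513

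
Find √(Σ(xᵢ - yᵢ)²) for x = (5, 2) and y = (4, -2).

√(Σ(x_i - y_i)²) = √((5 - 4)² + (2 - (-2))²)
= √(1² + 4²) = √(1 + 16) = √17 ≈ 4.1231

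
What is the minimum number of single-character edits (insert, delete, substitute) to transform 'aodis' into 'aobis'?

Let D[i][j] be the edit distance between the first i characters of 'aodis' and the first j characters of 'aobis', with D[i][0] = i, D[0][j] = j, and D[i][j] = D[i-1][j-1] if the characters match, else 1 + min(D[i-1][j], D[i][j-1], D[i-1][j-1]). Filling the table (rows: prefixes of 'aodis', columns: prefixes of 'aobis'):
     ε  a  o  b  i  s
  ε  0  1  2  3  4  5
  a  1  0  1  2  3  4
  o  2  1  0  1  2  3
  d  3  2  1  1  2  3
  i  4  3  2  2  1  2
  s  5  4  3  3  2  1
The bottom-right entry gives D[5][5] = 1, so no sequence of fewer than 1 edit works. Backtracking through the table gives one optimal edit sequence (1 edit):
  aodis → aobis (sub d→b @3)
Edit distance = 1.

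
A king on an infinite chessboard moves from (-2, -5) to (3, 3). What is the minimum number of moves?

max(|x_i - y_i|) = max(|-2 - 3|, |-5 - 3|) = max(5, 8) = 8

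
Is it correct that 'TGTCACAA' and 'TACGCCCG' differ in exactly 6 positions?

Differing positions: 2, 3, 4, 5, 7, 8. Hamming distance = 6, so the claim is true.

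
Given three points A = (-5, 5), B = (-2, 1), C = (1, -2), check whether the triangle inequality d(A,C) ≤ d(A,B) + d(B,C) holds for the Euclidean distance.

d(A,B) = √(3² + 4²) = √25 = 5, d(B,C) = √(3² + 3²) = √18 ≈ 4.2426, d(A,C) = √(6² + 7²) = √85 ≈ 9.2195.
d(A,C) ≈ 9.2195 ≤ 5 + 4.2426 = 9.2426. Triangle inequality is satisfied.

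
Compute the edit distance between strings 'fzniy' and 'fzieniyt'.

Let D[i][j] be the edit distance between the first i characters of 'fzniy' and the first j characters of 'fzieniyt', with D[i][0] = i, D[0][j] = j, and D[i][j] = D[i-1][j-1] if the characters match, else 1 + min(D[i-1][j], D[i][j-1], D[i-1][j-1]). Filling the table (rows: prefixes of 'fzniy', columns: prefixes of 'fzieniyt'):
     ε  f  z  i  e  n  i  y  t
  ε  0  1  2  3  4  5  6  7  8
  f  1  0  1  2  3  4  5  6  7
  z  2  1  0  1  2  3  4  5  6
  n  3  2  1  1  2  2  3  4  5
  i  4  3  2  1  2  3  2  3  4
  y  5  4  3  2  2  3  3  2  3
The bottom-right entry gives D[5][8] = 3, so no sequence of fewer than 3 edits works. Backtracking through the table gives one optimal edit sequence (3 edits):
  fzniy → fziniy (ins i @3)
  fziniy → fzieniy (ins e @4)
  fzieniy → fzieniyt (ins t @8)
Edit distance = 3.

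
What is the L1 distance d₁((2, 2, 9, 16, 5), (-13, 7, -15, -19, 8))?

Σ|x_i - y_i| = |2 - (-13)| + |2 - 7| + |9 - (-15)| + |16 - (-19)| + |5 - 8| = 15 + 5 + 24 + 35 + 3 = 82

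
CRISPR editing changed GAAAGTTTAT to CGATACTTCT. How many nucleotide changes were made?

Differing positions: 1, 2, 4, 5, 6, 9. Hamming distance = 6.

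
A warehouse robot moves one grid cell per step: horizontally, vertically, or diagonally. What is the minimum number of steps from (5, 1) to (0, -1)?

max(|x_i - y_i|) = max(|5 - 0|, |1 - (-1)|) = max(5, 2) = 5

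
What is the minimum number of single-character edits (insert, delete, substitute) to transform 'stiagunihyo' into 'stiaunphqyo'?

Let D[i][j] be the edit distance between the first i characters of 'stiagunihyo' and the first j characters of 'stiaunphqyo', with D[i][0] = i, D[0][j] = j, and D[i][j] = D[i-1][j-1] if the characters match, else 1 + min(D[i-1][j], D[i][j-1], D[i-1][j-1]). Filling the table (rows: prefixes of 'stiagunihyo', columns: prefixes of 'stiaunphqyo'):
     ε  s  t  i  a  u  n  p  h  q  y  o
  ε  0  1  2  3  4  5  6  7  8  9 10 11
  s  1  0  1  2  3  4  5  6  7  8  9 10
  t  2  1  0  1  2  3  4  5  6  7  8  9
  i  3  2  1  0  1  2  3  4  5  6  7  8
  a  4  3  2  1  0  1  2  3  4  5  6  7
  g  5  4  3  2  1  1  2  3  4  5  6  7
  u  6  5  4  3  2  1  2  3  4  5  6  7
  n  7  6  5  4  3  2  1  2  3  4  5  6
  i  8  7  6  5  4  3  2  2  3  4  5  6
  h  9  8  7  6  5  4  3  3  2  3  4  5
  y 10  9  8  7  6  5  4  4  3  3  3  4
  o 11 10  9  8  7  6  5  5  4  4  4  3
The bottom-right entry gives D[11][11] = 3, so no sequence of fewer than 3 edits works. Backtracking through the table gives one optimal edit sequence (3 edits):
  stiagunihyo → stiaunihyo (del g @5)
  stiaunihyo → stiaunphyo (sub i→p @7)
  stiaunphyo → stiaunphqyo (ins q @9)
Edit distance = 3.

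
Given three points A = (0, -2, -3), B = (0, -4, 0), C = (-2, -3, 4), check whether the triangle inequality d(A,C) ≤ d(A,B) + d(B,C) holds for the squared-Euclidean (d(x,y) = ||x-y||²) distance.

d(A,B) = 0² + 2² + 3² = 13, d(B,C) = 2² + 1² + 4² = 21, d(A,C) = 2² + 1² + 7² = 54.
d(A,C) = 54 > 13 + 21 = 34. Triangle inequality is VIOLATED. (Squared-Euclidean is not a metric — this is a counterexample.)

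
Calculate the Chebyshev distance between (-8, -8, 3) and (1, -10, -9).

max(|x_i - y_i|) = max(|-8 - 1|, |-8 - (-10)|, |3 - (-9)|) = max(9, 2, 12) = 12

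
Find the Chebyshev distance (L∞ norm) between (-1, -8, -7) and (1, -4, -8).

max(|x_i - y_i|) = max(|-1 - 1|, |-8 - (-4)|, |-7 - (-8)|) = max(2, 4, 1) = 4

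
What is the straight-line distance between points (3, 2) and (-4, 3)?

√(Σ(x_i - y_i)²) = √((3 - (-4))² + (2 - 3)²)
= √(7² + (-1)²) = √(49 + 1) = √50 ≈ 7.0711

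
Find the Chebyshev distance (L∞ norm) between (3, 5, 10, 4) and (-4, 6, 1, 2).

max(|x_i - y_i|) = max(|3 - (-4)|, |5 - 6|, |10 - 1|, |4 - 2|) = max(7, 1, 9, 2) = 9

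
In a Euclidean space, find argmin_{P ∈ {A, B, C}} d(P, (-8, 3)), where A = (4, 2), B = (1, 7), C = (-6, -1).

Distances: d(A) ≈ 12.0416, d(B) ≈ 9.8489, d(C) ≈ 4.4721. Nearest: C = (-6, -1) with distance 4.4721.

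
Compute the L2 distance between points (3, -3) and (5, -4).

(Σ|x_i - y_i|^2)^(1/2) = (|3 - 5|^2 + |-3 - (-4)|^2)^(1/2)
= (2^2 + 1^2)^(1/2) = (4 + 1)^(1/2) = (5)^(1/2) ≈ 2.2361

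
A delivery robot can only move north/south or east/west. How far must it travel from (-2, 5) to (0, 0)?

Σ|x_i - y_i| = |-2 - 0| + |5 - 0| = 2 + 5 = 7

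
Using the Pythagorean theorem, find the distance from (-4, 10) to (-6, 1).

√(Σ(x_i - y_i)²) = √((-4 - (-6))² + (10 - 1)²)
= √(2² + 9²) = √(4 + 81) = √85 ≈ 9.2195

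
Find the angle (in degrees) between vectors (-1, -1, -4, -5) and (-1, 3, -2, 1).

With u = (-1, -1, -4, -5), v = (-1, 3, -2, 1):
u·v = (-1)·(-1) + (-1)·3 + (-4)·(-2) + (-5)·1 = 1 + (-3) + 8 + (-5) = 1.
|u| = √((-1)² + (-1)² + (-4)² + (-5)²) = √43, |v| = √((-1)² + 3² + (-2)² + 1²) = √15, so |u||v| = √(43·15) = √645.
cos θ = (u·v)/(|u||v|) = 1/√645 ≈ 0.039375
θ = arccos(0.039375) ≈ 87.74°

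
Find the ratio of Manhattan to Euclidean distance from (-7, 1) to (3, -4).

L1 = |-7 - 3| + |1 - (-4)| = 10 + 5 = 15
L2 = √(10² + 5²) = √125 ≈ 11.1803
L1 ≥ L2 always (equality iff movement is along one axis); L1 > L2 here.
Ratio L1/L2 = 15/√125 ≈ 1.3416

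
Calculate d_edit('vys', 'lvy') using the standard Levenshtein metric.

Let D[i][j] be the edit distance between the first i characters of 'vys' and the first j characters of 'lvy', with D[i][0] = i, D[0][j] = j, and D[i][j] = D[i-1][j-1] if the characters match, else 1 + min(D[i-1][j], D[i][j-1], D[i-1][j-1]). Filling the table (rows: prefixes of 'vys', columns: prefixes of 'lvy'):
     ε  l  v  y
  ε  0  1  2  3
  v  1  1  1  2
  y  2  2  2  1
  s  3  3  3  2
The bottom-right entry gives D[3][3] = 2, so no sequence of fewer than 2 edits works. Backtracking through the table gives one optimal edit sequence (2 edits):
  vys → lvys (ins l @1)
  lvys → lvy (del s @4)
Edit distance = 2.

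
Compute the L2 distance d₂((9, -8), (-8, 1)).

√(Σ(x_i - y_i)²) = √((9 - (-8))² + (-8 - 1)²)
= √(17² + (-9)²) = √(289 + 81) = √370 ≈ 19.2354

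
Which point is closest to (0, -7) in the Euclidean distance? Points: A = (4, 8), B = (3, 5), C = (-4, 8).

Distances: d(A) ≈ 15.5242, d(B) ≈ 12.3693, d(C) ≈ 15.5242. Nearest: B = (3, 5) with distance 12.3693.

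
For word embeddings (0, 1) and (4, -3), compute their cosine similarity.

With u = (0, 1), v = (4, -3):
u·v = 0·4 + 1·(-3) = 0 + (-3) = -3.
|u| = √(0² + 1²) = √1, |v| = √(4² + (-3)²) = √25, so |u||v| = √(1·25) = √25 = 5.
cos θ = (u·v)/(|u||v|) = -3/5 = -0.6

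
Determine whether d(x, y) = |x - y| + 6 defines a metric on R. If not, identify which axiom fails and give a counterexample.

No. d fails identity of indiscernibles (specifically d(x,x) = 0): d(-8, -8) = |-8 - (-8)| + 6 = 0 + 6 = 6 ≠ 0.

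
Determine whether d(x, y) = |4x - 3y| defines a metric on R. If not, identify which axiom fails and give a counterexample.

No. d fails symmetry: d(6, 1) = |4·6 - 3·1| = |21| = 21, but d(1, 6) = |4·1 - 3·6| = |-14| = 14. Since 21 ≠ 14, d(x,y) ≠ d(y,x) in general.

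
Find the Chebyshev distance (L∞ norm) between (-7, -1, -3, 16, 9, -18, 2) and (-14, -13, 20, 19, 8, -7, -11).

max(|x_i - y_i|) = max(|-7 - (-14)|, |-1 - (-13)|, |-3 - 20|, |16 - 19|, |9 - 8|, |-18 - (-7)|, |2 - (-11)|) = max(7, 12, 23, 3, 1, 11, 13) = 23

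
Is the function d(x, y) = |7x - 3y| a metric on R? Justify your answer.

No. d fails symmetry: d(3, 8) = |7·3 - 3·8| = |-3| = 3, but d(8, 3) = |7·8 - 3·3| = |47| = 47. Since 3 ≠ 47, d(x,y) ≠ d(y,x) in general.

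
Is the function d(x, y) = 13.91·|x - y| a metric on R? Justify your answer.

Yes. Since |x - y| is a metric on R and 13.91 > 0, the positive scalar multiple 13.91·|x - y| is also a metric: scaling by a positive constant preserves non-negativity, identity (d=0 ⟺ |x-y|=0 ⟺ x=y), symmetry, and the triangle inequality.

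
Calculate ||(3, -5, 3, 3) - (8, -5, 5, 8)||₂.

√(Σ(x_i - y_i)²) = √((3 - 8)² + (-5 - (-5))² + (3 - 5)² + (3 - 8)²)
= √((-5)² + 0² + (-2)² + (-5)²) = √(25 + 0 + 4 + 25) = √54 ≈ 7.3485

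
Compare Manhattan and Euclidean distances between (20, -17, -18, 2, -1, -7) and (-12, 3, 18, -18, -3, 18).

L1 = |20 - (-12)| + |-17 - 3| + |-18 - 18| + |2 - (-18)| + |-1 - (-3)| + |-7 - 18| = 32 + 20 + 36 + 20 + 2 + 25 = 135
L2 = √(32² + 20² + 36² + 20² + 2² + 25²) = √3749 ≈ 61.2291
L1 ≥ L2 always (equality iff movement is along one axis); L1 > L2 here.
Ratio L1/L2 = 135/√3749 ≈ 2.2048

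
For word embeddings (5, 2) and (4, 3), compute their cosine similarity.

With u = (5, 2), v = (4, 3):
u·v = 5·4 + 2·3 = 20 + 6 = 26.
|u| = √(5² + 2²) = √29, |v| = √(4² + 3²) = √25, so |u||v| = √(29·25) = √725.
cos θ = (u·v)/(|u||v|) = 26/√725 ≈ 0.9656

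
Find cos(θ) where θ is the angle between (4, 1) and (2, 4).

With u = (4, 1), v = (2, 4):
u·v = 4·2 + 1·4 = 8 + 4 = 12.
|u| = √(4² + 1²) = √17, |v| = √(2² + 4²) = √20, so |u||v| = √(17·20) = √340.
cos θ = (u·v)/(|u||v|) = 12/√340 ≈ 0.6508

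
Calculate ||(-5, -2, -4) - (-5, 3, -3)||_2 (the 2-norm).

(Σ|x_i - y_i|^2)^(1/2) = (|-5 - (-5)|^2 + |-2 - 3|^2 + |-4 - (-3)|^2)^(1/2)
= (0^2 + 5^2 + 1^2)^(1/2) = (0 + 25 + 1)^(1/2) = (26)^(1/2) ≈ 5.099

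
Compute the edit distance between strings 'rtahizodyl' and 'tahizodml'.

Let D[i][j] be the edit distance between the first i characters of 'rtahizodyl' and the first j characters of 'tahizodml', with D[i][0] = i, D[0][j] = j, and D[i][j] = D[i-1][j-1] if the characters match, else 1 + min(D[i-1][j], D[i][j-1], D[i-1][j-1]). Filling the table (rows: prefixes of 'rtahizodyl', columns: prefixes of 'tahizodml'):
     ε  t  a  h  i  z  o  d  m  l
  ε  0  1  2  3  4  5  6  7  8  9
  r  1  1  2  3  4  5  6  7  8  9
  t  2  1  2  3  4  5  6  7  8  9
  a  3  2  1  2  3  4  5  6  7  8
  h  4  3  2  1  2  3  4  5  6  7
  i  5  4  3  2  1  2  3  4  5  6
  z  6  5  4  3  2  1  2  3  4  5
  o  7  6  5  4  3  2  1  2  3  4
  d  8  7  6  5  4  3  2  1  2  3
  y  9  8  7  6  5  4  3  2  2  3
  l 10  9  8  7  6  5  4  3  3  2
The bottom-right entry gives D[10][9] = 2, so no sequence of fewer than 2 edits works. Backtracking through the table gives one optimal edit sequence (2 edits):
  rtahizodyl → tahizodyl (del r @1)
  tahizodyl → tahizodml (sub y→m @8)
Edit distance = 2.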